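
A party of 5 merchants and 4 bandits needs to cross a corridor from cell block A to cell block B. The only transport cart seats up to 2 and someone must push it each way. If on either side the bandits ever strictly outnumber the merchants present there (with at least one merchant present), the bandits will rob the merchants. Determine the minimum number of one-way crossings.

15

Counting alone: each trip to cell block B takes at most 2 across and each return brings at least 1 back, so after t trips out (and t−1 returns) at most 2t − (t−1) of the 9 are across; that first reaches 9 at t = 8, so at least 15 crossings are needed.
The plan below uses exactly 15 crossings, so it is optimal:
1. 2 bandits → cell block B.  (cell block A: 5M 2B; cell block B: 0M 2B)
2. 1 bandit ← cell block A.  (cell block A: 5M 3B; cell block B: 0M 1B)
3. 2 bandits → cell block B.  (cell block A: 5M 1B; cell block B: 0M 3B)
4. 1 bandit ← cell block A.  (cell block A: 5M 2B; cell block B: 0M 2B)
5. 2 merchants → cell block B.  (cell block A: 3M 2B; cell block B: 2M 2B)
6. 1 bandit ← cell block A.  (cell block A: 3M 3B; cell block B: 2M 1B)
7. 1 merchant and 1 bandit → cell block B.  (cell block A: 2M 2B; cell block B: 3M 2B)
8. 1 merchant ← cell block A.  (cell block A: 3M 2B; cell block B: 2M 2B)
9. 1 merchant and 1 bandit → cell block B.  (cell block A: 2M 1B; cell block B: 3M 3B)
10. 1 bandit ← cell block A.  (cell block A: 2M 2B; cell block B: 3M 2B)
11. 1 merchant and 1 bandit → cell block B.  (cell block A: 1M 1B; cell block B: 4M 3B)
12. 1 merchant ← cell block A.  (cell block A: 2M 1B; cell block B: 3M 3B)
13. 1 merchant and 1 bandit → cell block B.  (cell block A: 1M 0B; cell block B: 4M 4B)
14. 1 bandit ← cell block A.  (cell block A: 1M 1B; cell block B: 4M 3B)
15. 1 merchant and 1 bandit → cell block B.  (cell block A: 0M 0B; cell block B: 5M 4B)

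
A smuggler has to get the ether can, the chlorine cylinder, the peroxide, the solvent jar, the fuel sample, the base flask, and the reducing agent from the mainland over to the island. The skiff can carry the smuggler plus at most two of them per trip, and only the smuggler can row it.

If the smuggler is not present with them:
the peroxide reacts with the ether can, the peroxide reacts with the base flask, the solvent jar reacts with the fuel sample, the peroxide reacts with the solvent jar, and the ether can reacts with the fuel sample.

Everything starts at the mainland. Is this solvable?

1. Smuggler goes to the island with the fuel sample and the peroxide.
2. Smuggler goes back to the mainland alone.
3. Smuggler goes to the island with the ether can.
4. Smuggler goes back to the mainland with the fuel sample and the peroxide.
5. Smuggler goes to the island with the base flask and the solvent jar.
6. Smuggler goes back to the mainland alone.
7. Smuggler goes to the island with the chlorine cylinder and the reducing agent.
8. Smuggler goes back to the mainland alone.
9. Smuggler goes to the island with the fuel sample and the peroxide.

Yes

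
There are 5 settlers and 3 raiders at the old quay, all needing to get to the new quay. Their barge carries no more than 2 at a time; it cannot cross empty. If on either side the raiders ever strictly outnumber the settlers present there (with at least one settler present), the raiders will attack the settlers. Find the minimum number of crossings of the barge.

Counting alone: each trip to the new quay takes at most 2 across and each return brings at least 1 back, so after t trips out (and t−1 returns) at most 2t − (t−1) of the 8 are across; that first reaches 8 at t = 7, so at least 13 crossings are needed.
The plan below uses exactly 13 crossings, so it is optimal:
1. 2 raiders → the new quay.  (the old quay: 5S 1R; the new quay: 0S 2R)
2. 1 raider ← the old quay.  (the old quay: 5S 2R; the new quay: 0S 1R)
3. 2 raiders → the new quay.  (the old quay: 5S 0R; the new quay: 0S 3R)
4. 1 raider ← the old quay.  (the old quay: 5S 1R; the new quay: 0S 2R)
5. 2 settlers → the new quay.  (the old quay: 3S 1R; the new quay: 2S 2R)
6. 1 raider ← the old quay.  (the old quay: 3S 2R; the new quay: 2S 1R)
7. 1 settler and 1 raider → the new quay.  (the old quay: 2S 1R; the new quay: 3S 2R)
8. 1 raider ← the old quay.  (the old quay: 2S 2R; the new quay: 3S 1R)
9. 2 raiders → the new quay.  (the old quay: 2S 0R; the new quay: 3S 3R)
10. 1 raider ← the old quay.  (the old quay: 2S 1R; the new quay: 3S 2R)
11. 1 settler and 1 raider → the new quay.  (the old quay: 1S 0R; the new quay: 4S 3R)
12. 1 raider ← the old quay.  (the old quay: 1S 1R; the new quay: 4S 2R)
13. 1 settler and 1 raider → the new quay.  (the old quay: 0S 0R; the new quay: 5S 3R)

13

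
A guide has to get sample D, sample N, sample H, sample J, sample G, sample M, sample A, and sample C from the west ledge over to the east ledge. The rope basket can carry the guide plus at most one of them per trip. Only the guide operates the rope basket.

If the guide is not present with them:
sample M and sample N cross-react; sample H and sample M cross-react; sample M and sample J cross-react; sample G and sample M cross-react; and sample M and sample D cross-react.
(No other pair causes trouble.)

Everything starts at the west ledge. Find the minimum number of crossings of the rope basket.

impossible

Following every safe sequence of crossings from the start, the most of the 8 that can be at the east ledge as the rope basket arrives there on crossings 1, 3, 5, 7 is 1, 2, 3, 4 respectively; the best ever achieved is 4 of 8.
From crossing 9 on, no configuration arises that was not already reachable earlier: only 52 distinct safe configurations (who is on which side, and where the rope basket is) can ever be reached, none of them has everyone across, and every continuation just revisits them. So no valid plan exists.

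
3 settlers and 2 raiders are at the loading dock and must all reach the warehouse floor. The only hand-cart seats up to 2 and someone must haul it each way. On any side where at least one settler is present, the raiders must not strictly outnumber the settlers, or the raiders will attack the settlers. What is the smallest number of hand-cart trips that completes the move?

Counting alone: each trip to the warehouse floor takes at most 2 across and each return brings at least 1 back, so after t trips out (and t−1 returns) at most 2t − (t−1) of the 5 are across; that first reaches 5 at t = 4, so at least 7 crossings are needed.
The plan below uses exactly 7 crossings, so it is optimal:
1. 2 raiders → the warehouse floor.  (the loading dock: 3S 0R; the warehouse floor: 0S 2R)
2. 1 raider ← the loading dock.  (the loading dock: 3S 1R; the warehouse floor: 0S 1R)
3. 2 settlers → the warehouse floor.  (the loading dock: 1S 1R; the warehouse floor: 2S 1R)
4. 1 settler ← the loading dock.  (the loading dock: 2S 1R; the warehouse floor: 1S 1R)
5. 1 settler and 1 raider → the warehouse floor.  (the loading dock: 1S 0R; the warehouse floor: 2S 2R)
6. 1 raider ← the loading dock.  (the loading dock: 1S 1R; the warehouse floor: 2S 1R)
7. 1 settler and 1 raider → the warehouse floor.  (the loading dock: 0S 0R; the warehouse floor: 3S 2R)

7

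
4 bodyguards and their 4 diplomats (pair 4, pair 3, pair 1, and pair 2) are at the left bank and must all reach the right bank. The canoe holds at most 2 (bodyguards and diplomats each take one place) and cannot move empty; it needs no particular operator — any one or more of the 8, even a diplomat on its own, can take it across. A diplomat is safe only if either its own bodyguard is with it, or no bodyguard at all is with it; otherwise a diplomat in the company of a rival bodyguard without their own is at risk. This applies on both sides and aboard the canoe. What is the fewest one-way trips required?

impossible

Following every safe sequence of crossings from the start, the most of the 8 that can be at the right bank as the canoe arrives there on crossings 1, 3, 5 is 2, 3, 4 respectively; the best ever achieved is 4 of 8.
From crossing 7 on, no configuration arises that was not already reachable earlier: only 44 distinct safe configurations (who is on which side, and where the canoe is) can ever be reached, none of them has everyone across, and every continuation just revisits them. So no valid plan exists.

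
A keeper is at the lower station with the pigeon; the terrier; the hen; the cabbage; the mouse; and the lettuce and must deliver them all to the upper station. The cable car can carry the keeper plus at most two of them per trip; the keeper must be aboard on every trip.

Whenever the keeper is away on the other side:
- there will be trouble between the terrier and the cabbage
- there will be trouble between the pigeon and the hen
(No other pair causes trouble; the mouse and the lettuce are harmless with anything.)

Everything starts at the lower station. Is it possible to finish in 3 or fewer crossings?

No

Counting alone: the keeper can take at most 2 across per trip to the upper station, so moving all 6 needs at least 3 loaded trips out, with a return between consecutive ones — at least 5 crossings.
Since 3 < 5, 3 crossings cannot be enough. (The shortest complete plan in fact takes 5:)
1. Keeper goes to the upper station with the pigeon and the terrier.  [the lower station: the cabbage, the hen, the lettuce, the mouse | the upper station: the pigeon, the terrier]
2. Keeper goes back to the lower station alone.  [the lower station: the cabbage, the hen, the lettuce, the mouse | the upper station: the pigeon, the terrier]
3. Keeper goes to the upper station with the lettuce and the mouse.  [the lower station: the cabbage, the hen | the upper station: the lettuce, the mouse, the pigeon, the terrier]
4. Keeper goes back to the lower station alone.  [the lower station: the cabbage, the hen | the upper station: the lettuce, the mouse, the pigeon, the terrier]
5. Keeper goes to the upper station with the cabbage and the hen.  [the lower station: — | the upper station: the cabbage, the hen, the lettuce, the mouse, the pigeon, the terrier]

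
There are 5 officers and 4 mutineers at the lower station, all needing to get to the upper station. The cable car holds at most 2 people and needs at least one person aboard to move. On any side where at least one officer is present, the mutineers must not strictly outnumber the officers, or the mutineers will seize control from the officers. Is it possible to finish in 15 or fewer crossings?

Yes — this plan uses 15 crossings (≤ 15):
1. 2 mutineers → the upper station.  (the lower station: 5O 2M; the upper station: 0O 2M)
2. 1 mutineer ← the lower station.  (the lower station: 5O 3M; the upper station: 0O 1M)
3. 2 mutineers → the upper station.  (the lower station: 5O 1M; the upper station: 0O 3M)
4. 1 mutineer ← the lower station.  (the lower station: 5O 2M; the upper station: 0O 2M)
5. 2 officers → the upper station.  (the lower station: 3O 2M; the upper station: 2O 2M)
6. 1 mutineer ← the lower station.  (the lower station: 3O 3M; the upper station: 2O 1M)
7. 1 officer and 1 mutineer → the upper station.  (the lower station: 2O 2M; the upper station: 3O 2M)
8. 1 officer ← the lower station.  (the lower station: 3O 2M; the upper station: 2O 2M)
9. 1 officer and 1 mutineer → the upper station.  (the lower station: 2O 1M; the upper station: 3O 3M)
10. 1 mutineer ← the lower station.  (the lower station: 2O 2M; the upper station: 3O 2M)
11. 1 officer and 1 mutineer → the upper station.  (the lower station: 1O 1M; the upper station: 4O 3M)
12. 1 officer ← the lower station.  (the lower station: 2O 1M; the upper station: 3O 3M)
13. 1 officer and 1 mutineer → the upper station.  (the lower station: 1O 0M; the upper station: 4O 4M)
14. 1 mutineer ← the lower station.  (the lower station: 1O 1M; the upper station: 4O 3M)
15. 1 officer and 1 mutineer → the upper station.  (the lower station: 0O 0M; the upper station: 5O 4M)

Yes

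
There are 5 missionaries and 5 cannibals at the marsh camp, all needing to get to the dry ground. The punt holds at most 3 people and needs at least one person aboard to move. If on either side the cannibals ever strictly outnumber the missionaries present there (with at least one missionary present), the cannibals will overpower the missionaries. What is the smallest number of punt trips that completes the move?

Counting alone: each trip to the dry ground takes at most 3 across and each return brings at least 1 back, so after t trips out (and t−1 returns) at most 3t − (t−1) of the 10 are across; that first reaches 10 at t = 5, so at least 9 crossings are needed.
The safety rule pushes this higher. Following every safe sequence of crossings, the most of the 10 that can be at the dry ground as the punt arrives there on crossing 9 is 9 — never all 10.
So no plan with fewer than 11 crossings exists, and this one achieves 11:
1. 2 cannibals → the dry ground.  (the marsh camp: 5M 3C; the dry ground: 0M 2C)
2. 1 cannibal ← the marsh camp.  (the marsh camp: 5M 4C; the dry ground: 0M 1C)
3. 3 cannibals → the dry ground.  (the marsh camp: 5M 1C; the dry ground: 0M 4C)
4. 1 cannibal ← the marsh camp.  (the marsh camp: 5M 2C; the dry ground: 0M 3C)
5. 3 missionaries → the dry ground.  (the marsh camp: 2M 2C; the dry ground: 3M 3C)
6. 1 missionary and 1 cannibal ← the marsh camp.  (the marsh camp: 3M 3C; the dry ground: 2M 2C)
7. 3 missionaries → the dry ground.  (the marsh camp: 0M 3C; the dry ground: 5M 2C)
8. 1 cannibal ← the marsh camp.  (the marsh camp: 0M 4C; the dry ground: 5M 1C)
9. 2 cannibals → the dry ground.  (the marsh camp: 0M 2C; the dry ground: 5M 3C)
10. 1 cannibal ← the marsh camp.  (the marsh camp: 0M 3C; the dry ground: 5M 2C)
11. 3 cannibals → the dry ground.  (the marsh camp: 0M 0C; the dry ground: 5M 5C)

11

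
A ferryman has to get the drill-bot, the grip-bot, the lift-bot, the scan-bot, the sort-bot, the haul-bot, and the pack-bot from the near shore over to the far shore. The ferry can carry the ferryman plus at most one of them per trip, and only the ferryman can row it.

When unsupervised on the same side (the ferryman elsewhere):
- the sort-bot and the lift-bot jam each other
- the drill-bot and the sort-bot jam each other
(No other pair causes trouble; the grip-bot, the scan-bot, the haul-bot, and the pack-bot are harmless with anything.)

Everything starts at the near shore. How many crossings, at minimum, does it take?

15

Counting alone: the ferryman can take at most 1 across per trip to the far shore, so moving all 7 needs at least 7 loaded trips out, with a return between consecutive ones — at least 13 crossings.
The safety rule pushes this higher. Following every safe sequence of crossings, the most of the 7 that can be at the far shore as the ferry arrives there on crossing 13 is 6 — never all 7.
So no plan with fewer than 15 crossings exists, and this one achieves 15:
1. Ferryman goes to the far shore with the sort-bot.  [the near shore: the drill-bot, the grip-bot, the haul-bot, the lift-bot, the pack-bot, the scan-bot | the far shore: the sort-bot]
2. Ferryman goes back to the near shore alone.  [the near shore: the drill-bot, the grip-bot, the haul-bot, the lift-bot, the pack-bot, the scan-bot | the far shore: the sort-bot]
3. Ferryman goes to the far shore with the drill-bot.  [the near shore: the grip-bot, the haul-bot, the lift-bot, the pack-bot, the scan-bot | the far shore: the drill-bot, the sort-bot]
4. Ferryman goes back to the near shore with the sort-bot.  [the near shore: the grip-bot, the haul-bot, the lift-bot, the pack-bot, the scan-bot, the sort-bot | the far shore: the drill-bot]
5. Ferryman goes to the far shore with the lift-bot.  [the near shore: the grip-bot, the haul-bot, the pack-bot, the scan-bot, the sort-bot | the far shore: the drill-bot, the lift-bot]
6. Ferryman goes back to the near shore alone.  [the near shore: the grip-bot, the haul-bot, the pack-bot, the scan-bot, the sort-bot | the far shore: the drill-bot, the lift-bot]
7. Ferryman goes to the far shore with the grip-bot.  [the near shore: the haul-bot, the pack-bot, the scan-bot, the sort-bot | the far shore: the drill-bot, the grip-bot, the lift-bot]
8. Ferryman goes back to the near shore alone.  [the near shore: the haul-bot, the pack-bot, the scan-bot, the sort-bot | the far shore: the drill-bot, the grip-bot, the lift-bot]
9. Ferryman goes to the far shore with the scan-bot.  [the near shore: the haul-bot, the pack-bot, the sort-bot | the far shore: the drill-bot, the grip-bot, the lift-bot, the scan-bot]
10. Ferryman goes back to the near shore alone.  [the near shore: the haul-bot, the pack-bot, the sort-bot | the far shore: the drill-bot, the grip-bot, the lift-bot, the scan-bot]
11. Ferryman goes to the far shore with the haul-bot.  [the near shore: the pack-bot, the sort-bot | the far shore: the drill-bot, the grip-bot, the haul-bot, the lift-bot, the scan-bot]
12. Ferryman goes back to the near shore alone.  [the near shore: the pack-bot, the sort-bot | the far shore: the drill-bot, the grip-bot, the haul-bot, the lift-bot, the scan-bot]
13. Ferryman goes to the far shore with the pack-bot.  [the near shore: the sort-bot | the far shore: the drill-bot, the grip-bot, the haul-bot, the lift-bot, the pack-bot, the scan-bot]
14. Ferryman goes back to the near shore alone.  [the near shore: the sort-bot | the far shore: the drill-bot, the grip-bot, the haul-bot, the lift-bot, the pack-bot, the scan-bot]
15. Ferryman goes to the far shore with the sort-bot.  [the near shore: — | the far shore: the drill-bot, the grip-bot, the haul-bot, the lift-bot, the pack-bot, the scan-bot, the sort-bot]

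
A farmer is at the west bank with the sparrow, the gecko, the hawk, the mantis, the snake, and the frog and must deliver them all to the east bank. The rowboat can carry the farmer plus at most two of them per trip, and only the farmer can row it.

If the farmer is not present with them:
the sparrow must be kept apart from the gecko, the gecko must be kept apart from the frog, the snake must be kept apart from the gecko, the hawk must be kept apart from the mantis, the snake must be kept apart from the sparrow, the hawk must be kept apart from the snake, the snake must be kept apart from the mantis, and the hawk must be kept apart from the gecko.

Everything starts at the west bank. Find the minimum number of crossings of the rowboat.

impossible

Whatever the first load, the items left behind include a forbidden pair without the farmer. No opening move is safe, so no plan exists.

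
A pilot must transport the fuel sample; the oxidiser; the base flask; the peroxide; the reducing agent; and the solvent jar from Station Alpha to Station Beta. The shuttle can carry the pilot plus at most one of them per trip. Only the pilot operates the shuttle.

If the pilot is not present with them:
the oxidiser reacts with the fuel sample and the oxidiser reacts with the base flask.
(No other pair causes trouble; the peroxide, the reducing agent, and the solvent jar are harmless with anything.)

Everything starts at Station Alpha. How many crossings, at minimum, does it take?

13

Counting alone: the pilot can take at most 1 across per trip to Station Beta, so moving all 6 needs at least 6 loaded trips out, with a return between consecutive ones — at least 11 crossings.
The safety rule pushes this higher. Following every safe sequence of crossings, the most of the 6 that can be at Station Beta as the shuttle arrives there on crossing 11 is 5 — never all 6.
So no plan with fewer than 13 crossings exists, and this one achieves 13:
1. Pilot goes to Station Beta with the oxidiser.  [Station Alpha: the base flask, the fuel sample, the peroxide, the reducing agent, the solvent jar | Station Beta: the oxidiser]
2. Pilot goes back to Station Alpha alone.  [Station Alpha: the base flask, the fuel sample, the peroxide, the reducing agent, the solvent jar | Station Beta: the oxidiser]
3. Pilot goes to Station Beta with the fuel sample.  [Station Alpha: the base flask, the peroxide, the reducing agent, the solvent jar | Station Beta: the fuel sample, the oxidiser]
4. Pilot goes back to Station Alpha with the oxidiser.  [Station Alpha: the base flask, the oxidiser, the peroxide, the reducing agent, the solvent jar | Station Beta: the fuel sample]
5. Pilot goes to Station Beta with the base flask.  [Station Alpha: the oxidiser, the peroxide, the reducing agent, the solvent jar | Station Beta: the base flask, the fuel sample]
6. Pilot goes back to Station Alpha alone.  [Station Alpha: the oxidiser, the peroxide, the reducing agent, the solvent jar | Station Beta: the base flask, the fuel sample]
7. Pilot goes to Station Beta with the peroxide.  [Station Alpha: the oxidiser, the reducing agent, the solvent jar | Station Beta: the base flask, the fuel sample, the peroxide]
8. Pilot goes back to Station Alpha alone.  [Station Alpha: the oxidiser, the reducing agent, the solvent jar | Station Beta: the base flask, the fuel sample, the peroxide]
9. Pilot goes to Station Beta with the reducing agent.  [Station Alpha: the oxidiser, the solvent jar | Station Beta: the base flask, the fuel sample, the peroxide, the reducing agent]
10. Pilot goes back to Station Alpha alone.  [Station Alpha: the oxidiser, the solvent jar | Station Beta: the base flask, the fuel sample, the peroxide, the reducing agent]
11. Pilot goes to Station Beta with the solvent jar.  [Station Alpha: the oxidiser | Station Beta: the base flask, the fuel sample, the peroxide, the reducing agent, the solvent jar]
12. Pilot goes back to Station Alpha alone.  [Station Alpha: the oxidiser | Station Beta: the base flask, the fuel sample, the peroxide, the reducing agent, the solvent jar]
13. Pilot goes to Station Beta with the oxidiser.  [Station Alpha: — | Station Beta: the base flask, the fuel sample, the oxidiser, the peroxide, the reducing agent, the solvent jar]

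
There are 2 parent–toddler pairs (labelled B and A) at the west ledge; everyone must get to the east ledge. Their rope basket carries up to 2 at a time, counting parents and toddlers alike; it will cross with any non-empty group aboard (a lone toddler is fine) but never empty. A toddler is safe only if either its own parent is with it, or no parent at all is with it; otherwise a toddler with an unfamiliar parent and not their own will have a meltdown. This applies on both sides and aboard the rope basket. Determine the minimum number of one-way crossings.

Counting alone: each trip to the east ledge takes at most 2 across and each return brings at least 1 back, so after t trips out (and t−1 returns) at most 2t − (t−1) of the 4 are across; that first reaches 4 at t = 3, so at least 5 crossings are needed.
The plan below uses exactly 5 crossings, so it is optimal:
1. parent B and toddler B cross → the east ledge.
2. parent B crosses ← the west ledge.
3. parent A and parent B cross → the east ledge.
4. parent A crosses ← the west ledge.
5. parent A and toddler A cross → the east ledge.

5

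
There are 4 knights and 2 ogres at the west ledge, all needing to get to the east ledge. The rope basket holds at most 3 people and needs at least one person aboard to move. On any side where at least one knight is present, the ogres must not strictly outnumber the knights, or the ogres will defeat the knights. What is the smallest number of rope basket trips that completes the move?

Counting alone: each trip to the east ledge takes at most 3 across and each return brings at least 1 back, so after t trips out (and t−1 returns) at most 3t − (t−1) of the 6 are across; that first reaches 6 at t = 3, so at least 5 crossings are needed.
The plan below uses exactly 5 crossings, so it is optimal:
1. 2 ogres → the east ledge.  (the west ledge: 4K 0O; the east ledge: 0K 2O)
2. 1 ogre ← the west ledge.  (the west ledge: 4K 1O; the east ledge: 0K 1O)
3. 2 knights and 1 ogre → the east ledge.  (the west ledge: 2K 0O; the east ledge: 2K 2O)
4. 1 ogre ← the west ledge.  (the west ledge: 2K 1O; the east ledge: 2K 1O)
5. 2 knights and 1 ogre → the east ledge.  (the west ledge: 0K 0O; the east ledge: 4K 2O)

5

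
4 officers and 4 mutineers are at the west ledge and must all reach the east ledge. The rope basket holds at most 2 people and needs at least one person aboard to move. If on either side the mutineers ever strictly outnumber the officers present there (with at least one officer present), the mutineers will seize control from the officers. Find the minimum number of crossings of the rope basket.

impossible

Following every safe sequence of crossings from the start, the most of the 8 that can be at the east ledge as the rope basket arrives there on crossings 1, 3, 5 is 2, 3, 4 respectively; the best ever achieved is 4 of 8.
From crossing 7 on, no configuration arises that was not already reachable earlier: only 11 distinct safe configurations (who is on which side, and where the rope basket is) can ever be reached, none of them has everyone across, and every continuation just revisits them. They are: 0 officers + 0 mutineers across (rope basket back at the start); 0 officers + 1 mutineer across (rope basket there); 0 officers + 1 mutineer across (rope basket back at the start); 0 officers + 2 mutineers across (rope basket there); 0 officers + 2 mutineers across (rope basket back at the start); 0 officers + 3 mutineers across (rope basket there); 0 officers + 3 mutineers across (rope basket back at the start); 0 officers + 4 mutineers across (rope basket there); 1 officer + 1 mutineer across (rope basket there); 1 officer + 1 mutineer across (rope basket back at the start); 2 officers + 2 mutineers across (rope basket there). So no valid plan exists.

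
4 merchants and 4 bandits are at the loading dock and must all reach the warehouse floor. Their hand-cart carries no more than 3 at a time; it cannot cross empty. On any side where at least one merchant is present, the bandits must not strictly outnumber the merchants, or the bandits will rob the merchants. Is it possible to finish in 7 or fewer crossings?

No

Counting alone: each trip to the warehouse floor takes at most 3 across and each return brings at least 1 back, so after t trips out (and t−1 returns) at most 3t − (t−1) of the 8 are across; that first reaches 8 at t = 4, so at least 7 crossings are needed.
The safety rule pushes this higher. Following every safe sequence of crossings, the most of the 8 that can be at the warehouse floor as the hand-cart arrives there on crossing 7 is 7 — never all 8.
So the move cannot be finished within 7 crossings. (The shortest complete plan takes 9:)
1. 2 bandits → the warehouse floor.  (the loading dock: 4M 2B; the warehouse floor: 0M 2B)
2. 1 bandit ← the loading dock.  (the loading dock: 4M 3B; the warehouse floor: 0M 1B)
3. 3 bandits → the warehouse floor.  (the loading dock: 4M 0B; the warehouse floor: 0M 4B)
4. 1 bandit ← the loading dock.  (the loading dock: 4M 1B; the warehouse floor: 0M 3B)
5. 3 merchants → the warehouse floor.  (the loading dock: 1M 1B; the warehouse floor: 3M 3B)
6. 1 merchant and 1 bandit ← the loading dock.  (the loading dock: 2M 2B; the warehouse floor: 2M 2B)
7. 2 merchants → the warehouse floor.  (the loading dock: 0M 2B; the warehouse floor: 4M 2B)
8. 1 bandit ← the loading dock.  (the loading dock: 0M 3B; the warehouse floor: 4M 1B)
9. 3 bandits → the warehouse floor.  (the loading dock: 0M 0B; the warehouse floor: 4M 4B)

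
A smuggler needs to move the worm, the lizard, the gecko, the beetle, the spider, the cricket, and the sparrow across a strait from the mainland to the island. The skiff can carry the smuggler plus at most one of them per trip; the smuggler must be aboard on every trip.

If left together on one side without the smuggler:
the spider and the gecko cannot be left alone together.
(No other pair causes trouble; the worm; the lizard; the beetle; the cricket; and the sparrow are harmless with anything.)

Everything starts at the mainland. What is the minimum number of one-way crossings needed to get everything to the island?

13

Counting alone: the smuggler can take at most 1 across per trip to the island, so moving all 7 needs at least 7 loaded trips out, with a return between consecutive ones — at least 13 crossings.
The plan below uses exactly 13 crossings, so it is optimal:
1. Smuggler goes to the island with the gecko.
2. Smuggler goes back to the mainland alone.
3. Smuggler goes to the island with the worm.
4. Smuggler goes back to the mainland alone.
5. Smuggler goes to the island with the lizard.
6. Smuggler goes back to the mainland alone.
7. Smuggler goes to the island with the beetle.
8. Smuggler goes back to the mainland alone.
9. Smuggler goes to the island with the cricket.
10. Smuggler goes back to the mainland alone.
11. Smuggler goes to the island with the sparrow.
12. Smuggler goes back to the mainland alone.
13. Smuggler goes to the island with the spider.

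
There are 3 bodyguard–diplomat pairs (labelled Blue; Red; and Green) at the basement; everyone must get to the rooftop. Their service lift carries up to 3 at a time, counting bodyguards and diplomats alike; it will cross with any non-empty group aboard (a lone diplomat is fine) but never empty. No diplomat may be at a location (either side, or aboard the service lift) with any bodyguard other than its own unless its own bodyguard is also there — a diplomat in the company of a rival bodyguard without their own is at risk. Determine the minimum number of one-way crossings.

5

Counting alone: each trip to the rooftop takes at most 3 across and each return brings at least 1 back, so after t trips out (and t−1 returns) at most 3t − (t−1) of the 6 are across; that first reaches 6 at t = 3, so at least 5 crossings are needed.
The plan below uses exactly 5 crossings, so it is optimal:
1. bodyguard Blue and diplomat Blue cross → the rooftop.
2. bodyguard Blue crosses ← the basement.
3. bodyguard Blue, bodyguard Green, and bodyguard Red cross → the rooftop.
4. diplomat Blue crosses ← the basement.
5. diplomat Blue, diplomat Green, and diplomat Red cross → the rooftop.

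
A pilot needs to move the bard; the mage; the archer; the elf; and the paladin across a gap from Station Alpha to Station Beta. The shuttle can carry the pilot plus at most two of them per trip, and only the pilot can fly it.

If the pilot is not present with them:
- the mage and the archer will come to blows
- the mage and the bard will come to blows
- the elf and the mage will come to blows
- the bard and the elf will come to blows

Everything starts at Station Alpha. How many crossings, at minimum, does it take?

7

Counting alone: the pilot can take at most 2 across per trip to Station Beta, so moving all 5 needs at least 3 loaded trips out, with a return between consecutive ones — at least 5 crossings.
The safety rule pushes this higher. Following every safe sequence of crossings, the most of the 5 that can be at Station Beta as the shuttle arrives there on crossing 5 is 4 — never all 5.
So no plan with fewer than 7 crossings exists, and this one achieves 7:
1. Pilot goes to Station Beta with the bard and the mage.
2. Pilot goes back to Station Alpha with the bard.
3. Pilot goes to Station Beta with the archer and the bard.
4. Pilot goes back to Station Alpha with the mage.
5. Pilot goes to Station Beta with the mage and the paladin.
6. Pilot goes back to Station Alpha with the mage.
7. Pilot goes to Station Beta with the elf and the mage.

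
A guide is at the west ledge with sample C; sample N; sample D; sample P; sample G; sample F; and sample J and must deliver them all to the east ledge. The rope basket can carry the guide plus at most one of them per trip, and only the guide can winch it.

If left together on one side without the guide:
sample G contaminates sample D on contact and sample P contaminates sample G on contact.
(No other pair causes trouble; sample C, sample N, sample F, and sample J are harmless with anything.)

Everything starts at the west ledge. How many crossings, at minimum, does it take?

Counting alone: the guide can take at most 1 across per trip to the east ledge, so moving all 7 needs at least 7 loaded trips out, with a return between consecutive ones — at least 13 crossings.
The safety rule pushes this higher. Following every safe sequence of crossings, the most of the 7 that can be at the east ledge as the rope basket arrives there on crossing 13 is 6 — never all 7.
So no plan with fewer than 15 crossings exists, and this one achieves 15:
1. Guide goes to the east ledge with sample G.
2. Guide goes back to the west ledge alone.
3. Guide goes to the east ledge with sample C.
4. Guide goes back to the west ledge alone.
5. Guide goes to the east ledge with sample N.
6. Guide goes back to the west ledge alone.
7. Guide goes to the east ledge with sample D.
8. Guide goes back to the west ledge with sample G.
9. Guide goes to the east ledge with sample P.
10. Guide goes back to the west ledge alone.
11. Guide goes to the east ledge with sample F.
12. Guide goes back to the west ledge alone.
13. Guide goes to the east ledge with sample J.
14. Guide goes back to the west ledge alone.
15. Guide goes to the east ledge with sample G.

15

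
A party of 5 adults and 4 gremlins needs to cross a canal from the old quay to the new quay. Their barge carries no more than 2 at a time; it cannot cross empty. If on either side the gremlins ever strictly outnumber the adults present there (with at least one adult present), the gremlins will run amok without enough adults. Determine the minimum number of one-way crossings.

Counting alone: each trip to the new quay takes at most 2 across and each return brings at least 1 back, so after t trips out (and t−1 returns) at most 2t − (t−1) of the 9 are across; that first reaches 9 at t = 8, so at least 15 crossings are needed.
The plan below uses exactly 15 crossings, so it is optimal:
1. 2 gremlins → the new quay.  (the old quay: 5A 2G; the new quay: 0A 2G)
2. 1 gremlin ← the old quay.  (the old quay: 5A 3G; the new quay: 0A 1G)
3. 2 gremlins → the new quay.  (the old quay: 5A 1G; the new quay: 0A 3G)
4. 1 gremlin ← the old quay.  (the old quay: 5A 2G; the new quay: 0A 2G)
5. 2 adults → the new quay.  (the old quay: 3A 2G; the new quay: 2A 2G)
6. 1 gremlin ← the old quay.  (the old quay: 3A 3G; the new quay: 2A 1G)
7. 1 adult and 1 gremlin → the new quay.  (the old quay: 2A 2G; the new quay: 3A 2G)
8. 1 adult ← the old quay.  (the old quay: 3A 2G; the new quay: 2A 2G)
9. 1 adult and 1 gremlin → the new quay.  (the old quay: 2A 1G; the new quay: 3A 3G)
10. 1 gremlin ← the old quay.  (the old quay: 2A 2G; the new quay: 3A 2G)
11. 1 adult and 1 gremlin → the new quay.  (the old quay: 1A 1G; the new quay: 4A 3G)
12. 1 adult ← the old quay.  (the old quay: 2A 1G; the new quay: 3A 3G)
13. 1 adult and 1 gremlin → the new quay.  (the old quay: 1A 0G; the new quay: 4A 4G)
14. 1 gremlin ← the old quay.  (the old quay: 1A 1G; the new quay: 4A 3G)
15. 1 adult and 1 gremlin → the new quay.  (the old quay: 0A 0G; the new quay: 5A 4G)

15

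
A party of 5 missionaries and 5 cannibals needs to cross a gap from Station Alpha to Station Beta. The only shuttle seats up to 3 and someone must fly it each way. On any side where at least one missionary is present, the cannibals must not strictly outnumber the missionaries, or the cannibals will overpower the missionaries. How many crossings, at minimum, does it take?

Counting alone: each trip to Station Beta takes at most 3 across and each return brings at least 1 back, so after t trips out (and t−1 returns) at most 3t − (t−1) of the 10 are across; that first reaches 10 at t = 5, so at least 9 crossings are needed.
The safety rule pushes this higher. Following every safe sequence of crossings, the most of the 10 that can be at Station Beta as the shuttle arrives there on crossing 9 is 9 — never all 10.
So no plan with fewer than 11 crossings exists, and this one achieves 11:
1. 2 cannibals → Station Beta.  (Station Alpha: 5M 3C; Station Beta: 0M 2C)
2. 1 cannibal ← Station Alpha.  (Station Alpha: 5M 4C; Station Beta: 0M 1C)
3. 3 cannibals → Station Beta.  (Station Alpha: 5M 1C; Station Beta: 0M 4C)
4. 1 cannibal ← Station Alpha.  (Station Alpha: 5M 2C; Station Beta: 0M 3C)
5. 3 missionaries → Station Beta.  (Station Alpha: 2M 2C; Station Beta: 3M 3C)
6. 1 missionary and 1 cannibal ← Station Alpha.  (Station Alpha: 3M 3C; Station Beta: 2M 2C)
7. 3 missionaries → Station Beta.  (Station Alpha: 0M 3C; Station Beta: 5M 2C)
8. 1 cannibal ← Station Alpha.  (Station Alpha: 0M 4C; Station Beta: 5M 1C)
9. 2 cannibals → Station Beta.  (Station Alpha: 0M 2C; Station Beta: 5M 3C)
10. 1 cannibal ← Station Alpha.  (Station Alpha: 0M 3C; Station Beta: 5M 2C)
11. 3 cannibals → Station Beta.  (Station Alpha: 0M 0C; Station Beta: 5M 5C)

11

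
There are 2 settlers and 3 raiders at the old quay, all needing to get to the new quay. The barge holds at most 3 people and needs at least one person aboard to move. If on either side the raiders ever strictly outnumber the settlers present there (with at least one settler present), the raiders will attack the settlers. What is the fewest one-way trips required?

The raiders already outnumber the settlers at the old quay before anyone moves, so the starting position itself is disallowed.

impossible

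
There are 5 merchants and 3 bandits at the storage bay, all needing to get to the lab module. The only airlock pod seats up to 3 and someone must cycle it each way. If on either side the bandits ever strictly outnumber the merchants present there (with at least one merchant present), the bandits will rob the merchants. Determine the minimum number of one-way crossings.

7

Counting alone: each trip to the lab module takes at most 3 across and each return brings at least 1 back, so after t trips out (and t−1 returns) at most 3t − (t−1) of the 8 are across; that first reaches 8 at t = 4, so at least 7 crossings are needed.
The plan below uses exactly 7 crossings, so it is optimal:
1. 2 bandits → the lab module.  (the storage bay: 5M 1B; the lab module: 0M 2B)
2. 1 bandit ← the storage bay.  (the storage bay: 5M 2B; the lab module: 0M 1B)
3. 2 merchants and 1 bandit → the lab module.  (the storage bay: 3M 1B; the lab module: 2M 2B)
4. 1 bandit ← the storage bay.  (the storage bay: 3M 2B; the lab module: 2M 1B)
5. 1 merchant and 2 bandits → the lab module.  (the storage bay: 2M 0B; the lab module: 3M 3B)
6. 1 bandit ← the storage bay.  (the storage bay: 2M 1B; the lab module: 3M 2B)
7. 2 merchants and 1 bandit → the lab module.  (the storage bay: 0M 0B; the lab module: 5M 3B)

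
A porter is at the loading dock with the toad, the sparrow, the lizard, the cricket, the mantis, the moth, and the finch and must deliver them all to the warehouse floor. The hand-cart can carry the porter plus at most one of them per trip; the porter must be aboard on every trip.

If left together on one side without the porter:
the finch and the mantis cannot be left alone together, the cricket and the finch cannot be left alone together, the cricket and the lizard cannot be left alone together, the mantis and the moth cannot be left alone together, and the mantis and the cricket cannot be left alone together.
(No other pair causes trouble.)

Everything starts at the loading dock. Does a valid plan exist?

Whatever the first load, the items left behind include a forbidden pair without the porter. No opening move is safe, so no plan exists.

No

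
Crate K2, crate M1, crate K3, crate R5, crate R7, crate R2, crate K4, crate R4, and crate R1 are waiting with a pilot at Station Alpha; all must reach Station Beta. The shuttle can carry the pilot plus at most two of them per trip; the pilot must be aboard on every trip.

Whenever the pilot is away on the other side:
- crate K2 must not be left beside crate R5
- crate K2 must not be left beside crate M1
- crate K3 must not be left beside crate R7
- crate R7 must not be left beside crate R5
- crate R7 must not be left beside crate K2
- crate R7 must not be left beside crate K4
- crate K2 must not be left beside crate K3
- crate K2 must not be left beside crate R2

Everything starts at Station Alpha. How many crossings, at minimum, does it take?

15

Counting alone: the pilot can take at most 2 across per trip to Station Beta, so moving all 9 needs at least 5 loaded trips out, with a return between consecutive ones — at least 9 crossings.
The safety rule pushes this higher. Following every safe sequence of crossings, the most of the 9 that can be at Station Beta as the shuttle arrives there on crossings 9, 11, 13 is 6, 7, 8 respectively — never all 9.
So no plan with fewer than 15 crossings exists, and this one achieves 15:
1. Pilot goes to Station Beta with crate K2 and crate R7.
2. Pilot goes back to Station Alpha with crate K2.
3. Pilot goes to Station Beta with crate K2 and crate M1.
4. Pilot goes back to Station Alpha with crate K2.
5. Pilot goes to Station Beta with crate K2 and crate R2.
6. Pilot goes back to Station Alpha with crate K2.
7. Pilot goes to Station Beta with crate K2 and crate R4.
8. Pilot goes back to Station Alpha with crate K2.
9. Pilot goes to Station Beta with crate K2 and crate R1.
10. Pilot goes back to Station Alpha with crate K2.
11. Pilot goes to Station Beta with crate K3 and crate R5.
12. Pilot goes back to Station Alpha with crate R7.
13. Pilot goes to Station Beta with crate K2 and crate K4.
14. Pilot goes back to Station Alpha with crate K2.
15. Pilot goes to Station Beta with crate K2 and crate R7.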